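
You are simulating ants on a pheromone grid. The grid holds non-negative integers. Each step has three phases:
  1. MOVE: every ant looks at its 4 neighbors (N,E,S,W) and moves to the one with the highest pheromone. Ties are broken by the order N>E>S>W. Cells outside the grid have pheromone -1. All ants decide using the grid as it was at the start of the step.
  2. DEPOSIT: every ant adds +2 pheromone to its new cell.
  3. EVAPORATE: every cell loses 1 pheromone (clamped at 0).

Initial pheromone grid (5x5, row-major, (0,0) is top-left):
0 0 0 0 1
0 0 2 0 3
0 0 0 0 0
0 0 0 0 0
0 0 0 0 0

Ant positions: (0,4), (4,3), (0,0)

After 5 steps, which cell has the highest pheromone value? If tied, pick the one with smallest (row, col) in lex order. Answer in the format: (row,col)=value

Step 1: ant0:(0,4)->S->(1,4) | ant1:(4,3)->N->(3,3) | ant2:(0,0)->E->(0,1)
  grid max=4 at (1,4)
Step 2: ant0:(1,4)->N->(0,4) | ant1:(3,3)->N->(2,3) | ant2:(0,1)->E->(0,2)
  grid max=3 at (1,4)
Step 3: ant0:(0,4)->S->(1,4) | ant1:(2,3)->N->(1,3) | ant2:(0,2)->E->(0,3)
  grid max=4 at (1,4)
Step 4: ant0:(1,4)->W->(1,3) | ant1:(1,3)->E->(1,4) | ant2:(0,3)->S->(1,3)
  grid max=5 at (1,4)
Step 5: ant0:(1,3)->E->(1,4) | ant1:(1,4)->W->(1,3) | ant2:(1,3)->E->(1,4)
  grid max=8 at (1,4)
Final grid:
  0 0 0 0 0
  0 0 0 5 8
  0 0 0 0 0
  0 0 0 0 0
  0 0 0 0 0
Max pheromone 8 at (1,4)

Answer: (1,4)=8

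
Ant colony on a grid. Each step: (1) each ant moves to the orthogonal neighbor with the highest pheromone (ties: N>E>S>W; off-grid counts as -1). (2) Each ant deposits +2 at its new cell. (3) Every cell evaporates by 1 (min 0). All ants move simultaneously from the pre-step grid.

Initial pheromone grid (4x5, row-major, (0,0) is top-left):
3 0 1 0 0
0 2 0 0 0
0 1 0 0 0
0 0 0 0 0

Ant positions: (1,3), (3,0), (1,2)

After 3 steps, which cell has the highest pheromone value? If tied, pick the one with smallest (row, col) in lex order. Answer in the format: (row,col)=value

Answer: (1,1)=5

Derivation:
Step 1: ant0:(1,3)->N->(0,3) | ant1:(3,0)->N->(2,0) | ant2:(1,2)->W->(1,1)
  grid max=3 at (1,1)
Step 2: ant0:(0,3)->E->(0,4) | ant1:(2,0)->N->(1,0) | ant2:(1,1)->N->(0,1)
  grid max=2 at (1,1)
Step 3: ant0:(0,4)->S->(1,4) | ant1:(1,0)->E->(1,1) | ant2:(0,1)->S->(1,1)
  grid max=5 at (1,1)
Final grid:
  0 0 0 0 0
  0 5 0 0 1
  0 0 0 0 0
  0 0 0 0 0
Max pheromone 5 at (1,1)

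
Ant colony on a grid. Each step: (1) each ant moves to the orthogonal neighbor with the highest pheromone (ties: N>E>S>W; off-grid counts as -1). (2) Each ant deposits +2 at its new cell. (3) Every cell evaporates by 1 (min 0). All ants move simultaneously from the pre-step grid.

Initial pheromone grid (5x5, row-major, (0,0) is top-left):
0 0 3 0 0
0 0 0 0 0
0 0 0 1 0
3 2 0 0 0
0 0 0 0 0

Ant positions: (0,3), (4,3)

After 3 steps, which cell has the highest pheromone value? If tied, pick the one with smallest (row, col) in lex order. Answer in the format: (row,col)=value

Step 1: ant0:(0,3)->W->(0,2) | ant1:(4,3)->N->(3,3)
  grid max=4 at (0,2)
Step 2: ant0:(0,2)->E->(0,3) | ant1:(3,3)->N->(2,3)
  grid max=3 at (0,2)
Step 3: ant0:(0,3)->W->(0,2) | ant1:(2,3)->N->(1,3)
  grid max=4 at (0,2)
Final grid:
  0 0 4 0 0
  0 0 0 1 0
  0 0 0 0 0
  0 0 0 0 0
  0 0 0 0 0
Max pheromone 4 at (0,2)

Answer: (0,2)=4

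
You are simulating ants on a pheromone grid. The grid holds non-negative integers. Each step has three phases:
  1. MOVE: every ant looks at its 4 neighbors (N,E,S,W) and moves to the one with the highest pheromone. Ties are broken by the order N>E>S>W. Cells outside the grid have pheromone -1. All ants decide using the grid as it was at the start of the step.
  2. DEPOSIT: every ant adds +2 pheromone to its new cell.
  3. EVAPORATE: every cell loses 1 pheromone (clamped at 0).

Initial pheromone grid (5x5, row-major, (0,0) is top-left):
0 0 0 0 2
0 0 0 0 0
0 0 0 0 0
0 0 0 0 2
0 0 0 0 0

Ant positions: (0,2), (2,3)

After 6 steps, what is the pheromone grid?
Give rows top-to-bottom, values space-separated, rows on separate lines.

After step 1: ants at (0,3),(1,3)
  0 0 0 1 1
  0 0 0 1 0
  0 0 0 0 0
  0 0 0 0 1
  0 0 0 0 0
After step 2: ants at (0,4),(0,3)
  0 0 0 2 2
  0 0 0 0 0
  0 0 0 0 0
  0 0 0 0 0
  0 0 0 0 0
After step 3: ants at (0,3),(0,4)
  0 0 0 3 3
  0 0 0 0 0
  0 0 0 0 0
  0 0 0 0 0
  0 0 0 0 0
After step 4: ants at (0,4),(0,3)
  0 0 0 4 4
  0 0 0 0 0
  0 0 0 0 0
  0 0 0 0 0
  0 0 0 0 0
After step 5: ants at (0,3),(0,4)
  0 0 0 5 5
  0 0 0 0 0
  0 0 0 0 0
  0 0 0 0 0
  0 0 0 0 0
After step 6: ants at (0,4),(0,3)
  0 0 0 6 6
  0 0 0 0 0
  0 0 0 0 0
  0 0 0 0 0
  0 0 0 0 0

0 0 0 6 6
0 0 0 0 0
0 0 0 0 0
0 0 0 0 0
0 0 0 0 0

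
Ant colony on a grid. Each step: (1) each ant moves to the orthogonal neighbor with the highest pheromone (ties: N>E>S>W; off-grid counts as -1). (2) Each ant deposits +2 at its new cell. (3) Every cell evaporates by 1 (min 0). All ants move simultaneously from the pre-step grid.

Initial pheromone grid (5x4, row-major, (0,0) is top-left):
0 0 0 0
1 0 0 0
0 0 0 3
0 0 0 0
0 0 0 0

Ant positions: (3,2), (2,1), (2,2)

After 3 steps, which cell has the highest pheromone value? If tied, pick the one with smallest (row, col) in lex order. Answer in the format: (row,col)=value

Step 1: ant0:(3,2)->N->(2,2) | ant1:(2,1)->N->(1,1) | ant2:(2,2)->E->(2,3)
  grid max=4 at (2,3)
Step 2: ant0:(2,2)->E->(2,3) | ant1:(1,1)->N->(0,1) | ant2:(2,3)->W->(2,2)
  grid max=5 at (2,3)
Step 3: ant0:(2,3)->W->(2,2) | ant1:(0,1)->E->(0,2) | ant2:(2,2)->E->(2,3)
  grid max=6 at (2,3)
Final grid:
  0 0 1 0
  0 0 0 0
  0 0 3 6
  0 0 0 0
  0 0 0 0
Max pheromone 6 at (2,3)

Answer: (2,3)=6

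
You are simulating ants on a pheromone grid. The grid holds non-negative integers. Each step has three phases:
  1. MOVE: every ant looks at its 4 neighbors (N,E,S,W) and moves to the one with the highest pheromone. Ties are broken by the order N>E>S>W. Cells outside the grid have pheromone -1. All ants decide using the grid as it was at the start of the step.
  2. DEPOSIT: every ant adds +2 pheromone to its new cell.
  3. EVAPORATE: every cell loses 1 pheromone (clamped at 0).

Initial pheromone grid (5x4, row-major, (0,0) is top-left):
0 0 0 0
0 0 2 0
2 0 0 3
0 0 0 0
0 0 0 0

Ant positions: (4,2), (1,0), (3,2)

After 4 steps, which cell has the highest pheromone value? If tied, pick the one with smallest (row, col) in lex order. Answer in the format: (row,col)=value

Step 1: ant0:(4,2)->N->(3,2) | ant1:(1,0)->S->(2,0) | ant2:(3,2)->N->(2,2)
  grid max=3 at (2,0)
Step 2: ant0:(3,2)->N->(2,2) | ant1:(2,0)->N->(1,0) | ant2:(2,2)->E->(2,3)
  grid max=3 at (2,3)
Step 3: ant0:(2,2)->E->(2,3) | ant1:(1,0)->S->(2,0) | ant2:(2,3)->W->(2,2)
  grid max=4 at (2,3)
Step 4: ant0:(2,3)->W->(2,2) | ant1:(2,0)->N->(1,0) | ant2:(2,2)->E->(2,3)
  grid max=5 at (2,3)
Final grid:
  0 0 0 0
  1 0 0 0
  2 0 4 5
  0 0 0 0
  0 0 0 0
Max pheromone 5 at (2,3)

Answer: (2,3)=5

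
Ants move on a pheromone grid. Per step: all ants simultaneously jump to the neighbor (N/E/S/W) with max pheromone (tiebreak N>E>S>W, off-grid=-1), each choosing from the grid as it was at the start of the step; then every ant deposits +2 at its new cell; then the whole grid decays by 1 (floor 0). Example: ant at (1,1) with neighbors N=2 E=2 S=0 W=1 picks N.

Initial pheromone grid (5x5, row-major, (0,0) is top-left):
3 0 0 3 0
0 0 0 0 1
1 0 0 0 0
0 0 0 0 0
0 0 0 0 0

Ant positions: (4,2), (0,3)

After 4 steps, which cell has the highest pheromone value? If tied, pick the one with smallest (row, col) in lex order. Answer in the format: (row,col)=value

Answer: (0,3)=3

Derivation:
Step 1: ant0:(4,2)->N->(3,2) | ant1:(0,3)->E->(0,4)
  grid max=2 at (0,0)
Step 2: ant0:(3,2)->N->(2,2) | ant1:(0,4)->W->(0,3)
  grid max=3 at (0,3)
Step 3: ant0:(2,2)->N->(1,2) | ant1:(0,3)->E->(0,4)
  grid max=2 at (0,3)
Step 4: ant0:(1,2)->N->(0,2) | ant1:(0,4)->W->(0,3)
  grid max=3 at (0,3)
Final grid:
  0 0 1 3 0
  0 0 0 0 0
  0 0 0 0 0
  0 0 0 0 0
  0 0 0 0 0
Max pheromone 3 at (0,3)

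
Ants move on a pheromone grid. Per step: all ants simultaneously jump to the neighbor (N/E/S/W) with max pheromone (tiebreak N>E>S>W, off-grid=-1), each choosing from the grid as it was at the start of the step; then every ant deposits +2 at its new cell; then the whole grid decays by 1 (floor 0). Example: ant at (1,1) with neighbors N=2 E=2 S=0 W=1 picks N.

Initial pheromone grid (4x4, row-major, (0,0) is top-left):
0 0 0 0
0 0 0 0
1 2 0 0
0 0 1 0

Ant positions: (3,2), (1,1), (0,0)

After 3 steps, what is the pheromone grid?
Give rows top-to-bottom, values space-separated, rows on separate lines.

After step 1: ants at (2,2),(2,1),(0,1)
  0 1 0 0
  0 0 0 0
  0 3 1 0
  0 0 0 0
After step 2: ants at (2,1),(2,2),(0,2)
  0 0 1 0
  0 0 0 0
  0 4 2 0
  0 0 0 0
After step 3: ants at (2,2),(2,1),(0,3)
  0 0 0 1
  0 0 0 0
  0 5 3 0
  0 0 0 0

0 0 0 1
0 0 0 0
0 5 3 0
0 0 0 0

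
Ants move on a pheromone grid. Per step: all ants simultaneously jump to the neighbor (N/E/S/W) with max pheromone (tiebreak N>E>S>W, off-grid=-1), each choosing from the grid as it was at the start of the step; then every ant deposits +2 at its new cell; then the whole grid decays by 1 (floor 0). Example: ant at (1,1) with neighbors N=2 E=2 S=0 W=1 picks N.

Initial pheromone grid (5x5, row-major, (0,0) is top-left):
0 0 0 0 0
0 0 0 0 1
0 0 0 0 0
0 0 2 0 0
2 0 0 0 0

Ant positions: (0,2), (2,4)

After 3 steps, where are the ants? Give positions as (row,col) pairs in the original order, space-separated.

Step 1: ant0:(0,2)->E->(0,3) | ant1:(2,4)->N->(1,4)
  grid max=2 at (1,4)
Step 2: ant0:(0,3)->E->(0,4) | ant1:(1,4)->N->(0,4)
  grid max=3 at (0,4)
Step 3: ant0:(0,4)->S->(1,4) | ant1:(0,4)->S->(1,4)
  grid max=4 at (1,4)

(1,4) (1,4)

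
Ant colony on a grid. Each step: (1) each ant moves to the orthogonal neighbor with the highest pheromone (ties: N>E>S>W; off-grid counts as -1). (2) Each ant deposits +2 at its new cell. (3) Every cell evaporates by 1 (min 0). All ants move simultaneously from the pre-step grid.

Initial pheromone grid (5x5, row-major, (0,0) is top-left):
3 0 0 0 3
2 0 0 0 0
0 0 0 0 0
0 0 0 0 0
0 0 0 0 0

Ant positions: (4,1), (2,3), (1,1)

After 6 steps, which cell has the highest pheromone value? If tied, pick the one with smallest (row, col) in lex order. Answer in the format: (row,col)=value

Step 1: ant0:(4,1)->N->(3,1) | ant1:(2,3)->N->(1,3) | ant2:(1,1)->W->(1,0)
  grid max=3 at (1,0)
Step 2: ant0:(3,1)->N->(2,1) | ant1:(1,3)->N->(0,3) | ant2:(1,0)->N->(0,0)
  grid max=3 at (0,0)
Step 3: ant0:(2,1)->N->(1,1) | ant1:(0,3)->E->(0,4) | ant2:(0,0)->S->(1,0)
  grid max=3 at (1,0)
Step 4: ant0:(1,1)->W->(1,0) | ant1:(0,4)->S->(1,4) | ant2:(1,0)->N->(0,0)
  grid max=4 at (1,0)
Step 5: ant0:(1,0)->N->(0,0) | ant1:(1,4)->N->(0,4) | ant2:(0,0)->S->(1,0)
  grid max=5 at (1,0)
Step 6: ant0:(0,0)->S->(1,0) | ant1:(0,4)->S->(1,4) | ant2:(1,0)->N->(0,0)
  grid max=6 at (1,0)
Final grid:
  5 0 0 0 1
  6 0 0 0 1
  0 0 0 0 0
  0 0 0 0 0
  0 0 0 0 0
Max pheromone 6 at (1,0)

Answer: (1,0)=6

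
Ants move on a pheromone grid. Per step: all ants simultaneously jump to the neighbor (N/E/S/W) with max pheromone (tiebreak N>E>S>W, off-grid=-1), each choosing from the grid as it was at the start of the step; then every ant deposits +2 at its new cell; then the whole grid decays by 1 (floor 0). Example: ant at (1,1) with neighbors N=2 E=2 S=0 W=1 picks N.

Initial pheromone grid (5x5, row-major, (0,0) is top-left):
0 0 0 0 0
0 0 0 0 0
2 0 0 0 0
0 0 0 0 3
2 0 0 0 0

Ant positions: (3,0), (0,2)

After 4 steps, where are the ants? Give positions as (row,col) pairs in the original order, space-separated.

Step 1: ant0:(3,0)->N->(2,0) | ant1:(0,2)->E->(0,3)
  grid max=3 at (2,0)
Step 2: ant0:(2,0)->N->(1,0) | ant1:(0,3)->E->(0,4)
  grid max=2 at (2,0)
Step 3: ant0:(1,0)->S->(2,0) | ant1:(0,4)->S->(1,4)
  grid max=3 at (2,0)
Step 4: ant0:(2,0)->N->(1,0) | ant1:(1,4)->N->(0,4)
  grid max=2 at (2,0)

(1,0) (0,4)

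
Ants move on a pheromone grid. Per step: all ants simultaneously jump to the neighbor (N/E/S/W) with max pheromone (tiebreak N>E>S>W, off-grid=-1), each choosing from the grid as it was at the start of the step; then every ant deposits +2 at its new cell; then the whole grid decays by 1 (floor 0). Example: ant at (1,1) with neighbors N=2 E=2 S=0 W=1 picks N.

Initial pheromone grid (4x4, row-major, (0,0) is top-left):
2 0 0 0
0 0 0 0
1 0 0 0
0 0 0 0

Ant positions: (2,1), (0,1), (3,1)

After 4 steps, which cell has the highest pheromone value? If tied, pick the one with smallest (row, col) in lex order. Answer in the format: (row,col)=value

Answer: (2,0)=5

Derivation:
Step 1: ant0:(2,1)->W->(2,0) | ant1:(0,1)->W->(0,0) | ant2:(3,1)->N->(2,1)
  grid max=3 at (0,0)
Step 2: ant0:(2,0)->E->(2,1) | ant1:(0,0)->E->(0,1) | ant2:(2,1)->W->(2,0)
  grid max=3 at (2,0)
Step 3: ant0:(2,1)->W->(2,0) | ant1:(0,1)->W->(0,0) | ant2:(2,0)->E->(2,1)
  grid max=4 at (2,0)
Step 4: ant0:(2,0)->E->(2,1) | ant1:(0,0)->E->(0,1) | ant2:(2,1)->W->(2,0)
  grid max=5 at (2,0)
Final grid:
  2 1 0 0
  0 0 0 0
  5 4 0 0
  0 0 0 0
Max pheromone 5 at (2,0)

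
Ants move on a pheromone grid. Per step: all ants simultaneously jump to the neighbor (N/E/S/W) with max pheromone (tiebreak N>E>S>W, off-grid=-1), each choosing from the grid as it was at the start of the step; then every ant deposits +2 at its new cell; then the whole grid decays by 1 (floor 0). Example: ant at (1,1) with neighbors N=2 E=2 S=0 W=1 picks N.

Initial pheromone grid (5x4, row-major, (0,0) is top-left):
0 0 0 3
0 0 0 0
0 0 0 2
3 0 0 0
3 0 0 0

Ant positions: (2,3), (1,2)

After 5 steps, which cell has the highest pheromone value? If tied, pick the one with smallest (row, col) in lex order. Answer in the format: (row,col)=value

Answer: (0,3)=6

Derivation:
Step 1: ant0:(2,3)->N->(1,3) | ant1:(1,2)->N->(0,2)
  grid max=2 at (0,3)
Step 2: ant0:(1,3)->N->(0,3) | ant1:(0,2)->E->(0,3)
  grid max=5 at (0,3)
Step 3: ant0:(0,3)->S->(1,3) | ant1:(0,3)->S->(1,3)
  grid max=4 at (0,3)
Step 4: ant0:(1,3)->N->(0,3) | ant1:(1,3)->N->(0,3)
  grid max=7 at (0,3)
Step 5: ant0:(0,3)->S->(1,3) | ant1:(0,3)->S->(1,3)
  grid max=6 at (0,3)
Final grid:
  0 0 0 6
  0 0 0 5
  0 0 0 0
  0 0 0 0
  0 0 0 0
Max pheromone 6 at (0,3)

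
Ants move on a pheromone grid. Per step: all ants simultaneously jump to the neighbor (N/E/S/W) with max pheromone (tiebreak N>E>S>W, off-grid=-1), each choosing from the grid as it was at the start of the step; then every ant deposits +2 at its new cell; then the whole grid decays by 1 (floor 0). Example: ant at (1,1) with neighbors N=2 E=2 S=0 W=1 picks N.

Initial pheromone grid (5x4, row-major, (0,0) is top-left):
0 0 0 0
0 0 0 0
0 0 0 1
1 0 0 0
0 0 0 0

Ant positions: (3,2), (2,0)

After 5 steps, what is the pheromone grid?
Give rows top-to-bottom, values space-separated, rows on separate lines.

After step 1: ants at (2,2),(3,0)
  0 0 0 0
  0 0 0 0
  0 0 1 0
  2 0 0 0
  0 0 0 0
After step 2: ants at (1,2),(2,0)
  0 0 0 0
  0 0 1 0
  1 0 0 0
  1 0 0 0
  0 0 0 0
After step 3: ants at (0,2),(3,0)
  0 0 1 0
  0 0 0 0
  0 0 0 0
  2 0 0 0
  0 0 0 0
After step 4: ants at (0,3),(2,0)
  0 0 0 1
  0 0 0 0
  1 0 0 0
  1 0 0 0
  0 0 0 0
After step 5: ants at (1,3),(3,0)
  0 0 0 0
  0 0 0 1
  0 0 0 0
  2 0 0 0
  0 0 0 0

0 0 0 0
0 0 0 1
0 0 0 0
2 0 0 0
0 0 0 0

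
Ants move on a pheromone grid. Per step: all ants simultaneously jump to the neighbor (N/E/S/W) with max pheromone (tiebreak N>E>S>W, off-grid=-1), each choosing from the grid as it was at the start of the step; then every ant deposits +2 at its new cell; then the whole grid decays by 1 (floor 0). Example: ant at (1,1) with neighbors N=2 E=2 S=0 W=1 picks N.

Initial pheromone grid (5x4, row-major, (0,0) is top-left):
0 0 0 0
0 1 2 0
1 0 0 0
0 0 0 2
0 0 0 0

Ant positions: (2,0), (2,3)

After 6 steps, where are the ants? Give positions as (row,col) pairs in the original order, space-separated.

Step 1: ant0:(2,0)->N->(1,0) | ant1:(2,3)->S->(3,3)
  grid max=3 at (3,3)
Step 2: ant0:(1,0)->N->(0,0) | ant1:(3,3)->N->(2,3)
  grid max=2 at (3,3)
Step 3: ant0:(0,0)->E->(0,1) | ant1:(2,3)->S->(3,3)
  grid max=3 at (3,3)
Step 4: ant0:(0,1)->E->(0,2) | ant1:(3,3)->N->(2,3)
  grid max=2 at (3,3)
Step 5: ant0:(0,2)->E->(0,3) | ant1:(2,3)->S->(3,3)
  grid max=3 at (3,3)
Step 6: ant0:(0,3)->S->(1,3) | ant1:(3,3)->N->(2,3)
  grid max=2 at (3,3)

(1,3) (2,3)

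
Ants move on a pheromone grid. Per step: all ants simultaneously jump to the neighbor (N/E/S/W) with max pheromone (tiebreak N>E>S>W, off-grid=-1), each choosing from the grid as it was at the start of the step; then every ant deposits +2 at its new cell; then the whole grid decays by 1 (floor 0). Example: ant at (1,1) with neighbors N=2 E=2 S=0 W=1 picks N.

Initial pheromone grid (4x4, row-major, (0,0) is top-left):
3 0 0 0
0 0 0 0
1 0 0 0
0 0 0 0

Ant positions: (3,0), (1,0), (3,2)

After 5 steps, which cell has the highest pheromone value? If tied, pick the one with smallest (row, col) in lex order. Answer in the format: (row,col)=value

Answer: (0,0)=8

Derivation:
Step 1: ant0:(3,0)->N->(2,0) | ant1:(1,0)->N->(0,0) | ant2:(3,2)->N->(2,2)
  grid max=4 at (0,0)
Step 2: ant0:(2,0)->N->(1,0) | ant1:(0,0)->E->(0,1) | ant2:(2,2)->N->(1,2)
  grid max=3 at (0,0)
Step 3: ant0:(1,0)->N->(0,0) | ant1:(0,1)->W->(0,0) | ant2:(1,2)->N->(0,2)
  grid max=6 at (0,0)
Step 4: ant0:(0,0)->E->(0,1) | ant1:(0,0)->E->(0,1) | ant2:(0,2)->E->(0,3)
  grid max=5 at (0,0)
Step 5: ant0:(0,1)->W->(0,0) | ant1:(0,1)->W->(0,0) | ant2:(0,3)->S->(1,3)
  grid max=8 at (0,0)
Final grid:
  8 2 0 0
  0 0 0 1
  0 0 0 0
  0 0 0 0
Max pheromone 8 at (0,0)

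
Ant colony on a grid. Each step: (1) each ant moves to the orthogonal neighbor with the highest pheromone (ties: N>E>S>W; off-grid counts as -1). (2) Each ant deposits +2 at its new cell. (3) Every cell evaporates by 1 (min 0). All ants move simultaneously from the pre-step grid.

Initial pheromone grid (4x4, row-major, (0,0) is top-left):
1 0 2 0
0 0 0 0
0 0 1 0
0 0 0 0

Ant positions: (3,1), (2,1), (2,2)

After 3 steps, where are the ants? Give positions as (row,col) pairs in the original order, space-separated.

Step 1: ant0:(3,1)->N->(2,1) | ant1:(2,1)->E->(2,2) | ant2:(2,2)->N->(1,2)
  grid max=2 at (2,2)
Step 2: ant0:(2,1)->E->(2,2) | ant1:(2,2)->N->(1,2) | ant2:(1,2)->S->(2,2)
  grid max=5 at (2,2)
Step 3: ant0:(2,2)->N->(1,2) | ant1:(1,2)->S->(2,2) | ant2:(2,2)->N->(1,2)
  grid max=6 at (2,2)

(1,2) (2,2) (1,2)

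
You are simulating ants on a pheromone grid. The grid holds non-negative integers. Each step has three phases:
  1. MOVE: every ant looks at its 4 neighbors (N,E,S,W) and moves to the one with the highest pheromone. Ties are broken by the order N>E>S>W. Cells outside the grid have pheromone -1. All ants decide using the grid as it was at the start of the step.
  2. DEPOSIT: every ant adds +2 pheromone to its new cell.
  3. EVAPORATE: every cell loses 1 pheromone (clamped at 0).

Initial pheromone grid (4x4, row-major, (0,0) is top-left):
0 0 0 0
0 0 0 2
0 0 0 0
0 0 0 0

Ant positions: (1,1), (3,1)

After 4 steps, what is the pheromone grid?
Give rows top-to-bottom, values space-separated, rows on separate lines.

After step 1: ants at (0,1),(2,1)
  0 1 0 0
  0 0 0 1
  0 1 0 0
  0 0 0 0
After step 2: ants at (0,2),(1,1)
  0 0 1 0
  0 1 0 0
  0 0 0 0
  0 0 0 0
After step 3: ants at (0,3),(0,1)
  0 1 0 1
  0 0 0 0
  0 0 0 0
  0 0 0 0
After step 4: ants at (1,3),(0,2)
  0 0 1 0
  0 0 0 1
  0 0 0 0
  0 0 0 0

0 0 1 0
0 0 0 1
0 0 0 0
0 0 0 0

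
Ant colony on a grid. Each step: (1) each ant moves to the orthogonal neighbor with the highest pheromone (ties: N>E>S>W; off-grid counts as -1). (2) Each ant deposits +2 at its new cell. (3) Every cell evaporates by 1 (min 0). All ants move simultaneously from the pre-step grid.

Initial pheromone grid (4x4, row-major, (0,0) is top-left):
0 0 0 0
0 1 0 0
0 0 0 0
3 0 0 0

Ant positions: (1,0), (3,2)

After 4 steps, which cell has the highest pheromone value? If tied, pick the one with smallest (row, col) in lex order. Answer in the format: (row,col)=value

Step 1: ant0:(1,0)->E->(1,1) | ant1:(3,2)->N->(2,2)
  grid max=2 at (1,1)
Step 2: ant0:(1,1)->N->(0,1) | ant1:(2,2)->N->(1,2)
  grid max=1 at (0,1)
Step 3: ant0:(0,1)->S->(1,1) | ant1:(1,2)->W->(1,1)
  grid max=4 at (1,1)
Step 4: ant0:(1,1)->N->(0,1) | ant1:(1,1)->N->(0,1)
  grid max=3 at (0,1)
Final grid:
  0 3 0 0
  0 3 0 0
  0 0 0 0
  0 0 0 0
Max pheromone 3 at (0,1)

Answer: (0,1)=3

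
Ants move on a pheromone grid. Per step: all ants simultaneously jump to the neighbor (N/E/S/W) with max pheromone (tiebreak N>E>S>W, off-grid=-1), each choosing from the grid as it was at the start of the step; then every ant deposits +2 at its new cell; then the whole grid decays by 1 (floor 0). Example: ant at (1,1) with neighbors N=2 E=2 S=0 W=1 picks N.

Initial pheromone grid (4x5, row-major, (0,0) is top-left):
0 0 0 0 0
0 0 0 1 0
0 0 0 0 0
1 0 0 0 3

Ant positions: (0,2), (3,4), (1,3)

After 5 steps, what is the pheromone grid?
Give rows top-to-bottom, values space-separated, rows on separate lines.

After step 1: ants at (0,3),(2,4),(0,3)
  0 0 0 3 0
  0 0 0 0 0
  0 0 0 0 1
  0 0 0 0 2
After step 2: ants at (0,4),(3,4),(0,4)
  0 0 0 2 3
  0 0 0 0 0
  0 0 0 0 0
  0 0 0 0 3
After step 3: ants at (0,3),(2,4),(0,3)
  0 0 0 5 2
  0 0 0 0 0
  0 0 0 0 1
  0 0 0 0 2
After step 4: ants at (0,4),(3,4),(0,4)
  0 0 0 4 5
  0 0 0 0 0
  0 0 0 0 0
  0 0 0 0 3
After step 5: ants at (0,3),(2,4),(0,3)
  0 0 0 7 4
  0 0 0 0 0
  0 0 0 0 1
  0 0 0 0 2

0 0 0 7 4
0 0 0 0 0
0 0 0 0 1
0 0 0 0 2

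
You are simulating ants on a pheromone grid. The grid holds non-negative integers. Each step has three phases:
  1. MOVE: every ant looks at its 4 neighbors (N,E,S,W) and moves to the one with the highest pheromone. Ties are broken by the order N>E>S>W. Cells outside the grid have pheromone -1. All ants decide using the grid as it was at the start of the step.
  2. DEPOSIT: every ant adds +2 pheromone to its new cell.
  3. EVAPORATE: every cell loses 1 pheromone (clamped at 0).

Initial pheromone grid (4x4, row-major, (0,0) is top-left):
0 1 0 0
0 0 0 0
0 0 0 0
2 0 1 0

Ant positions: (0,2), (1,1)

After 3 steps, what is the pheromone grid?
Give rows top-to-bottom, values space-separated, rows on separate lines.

After step 1: ants at (0,1),(0,1)
  0 4 0 0
  0 0 0 0
  0 0 0 0
  1 0 0 0
After step 2: ants at (0,2),(0,2)
  0 3 3 0
  0 0 0 0
  0 0 0 0
  0 0 0 0
After step 3: ants at (0,1),(0,1)
  0 6 2 0
  0 0 0 0
  0 0 0 0
  0 0 0 0

0 6 2 0
0 0 0 0
0 0 0 0
0 0 0 0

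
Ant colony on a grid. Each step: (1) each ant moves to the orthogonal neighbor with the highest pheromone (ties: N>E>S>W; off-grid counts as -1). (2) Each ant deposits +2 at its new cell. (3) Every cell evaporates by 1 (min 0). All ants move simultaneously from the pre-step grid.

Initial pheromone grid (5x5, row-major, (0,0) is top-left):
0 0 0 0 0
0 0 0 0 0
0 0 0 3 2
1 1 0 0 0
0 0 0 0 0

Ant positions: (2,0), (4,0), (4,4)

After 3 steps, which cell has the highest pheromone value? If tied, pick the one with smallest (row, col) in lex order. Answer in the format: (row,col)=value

Step 1: ant0:(2,0)->S->(3,0) | ant1:(4,0)->N->(3,0) | ant2:(4,4)->N->(3,4)
  grid max=4 at (3,0)
Step 2: ant0:(3,0)->N->(2,0) | ant1:(3,0)->N->(2,0) | ant2:(3,4)->N->(2,4)
  grid max=3 at (2,0)
Step 3: ant0:(2,0)->S->(3,0) | ant1:(2,0)->S->(3,0) | ant2:(2,4)->W->(2,3)
  grid max=6 at (3,0)
Final grid:
  0 0 0 0 0
  0 0 0 0 0
  2 0 0 2 1
  6 0 0 0 0
  0 0 0 0 0
Max pheromone 6 at (3,0)

Answer: (3,0)=6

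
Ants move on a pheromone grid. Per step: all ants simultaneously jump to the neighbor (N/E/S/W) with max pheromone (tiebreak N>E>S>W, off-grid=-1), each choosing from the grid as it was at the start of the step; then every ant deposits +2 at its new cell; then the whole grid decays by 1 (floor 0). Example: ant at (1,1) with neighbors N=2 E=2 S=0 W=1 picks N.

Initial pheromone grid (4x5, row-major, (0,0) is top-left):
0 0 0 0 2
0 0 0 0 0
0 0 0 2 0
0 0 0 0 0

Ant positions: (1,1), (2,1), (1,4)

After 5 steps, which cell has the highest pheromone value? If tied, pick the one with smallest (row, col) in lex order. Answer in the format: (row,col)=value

Step 1: ant0:(1,1)->N->(0,1) | ant1:(2,1)->N->(1,1) | ant2:(1,4)->N->(0,4)
  grid max=3 at (0,4)
Step 2: ant0:(0,1)->S->(1,1) | ant1:(1,1)->N->(0,1) | ant2:(0,4)->S->(1,4)
  grid max=2 at (0,1)
Step 3: ant0:(1,1)->N->(0,1) | ant1:(0,1)->S->(1,1) | ant2:(1,4)->N->(0,4)
  grid max=3 at (0,1)
Step 4: ant0:(0,1)->S->(1,1) | ant1:(1,1)->N->(0,1) | ant2:(0,4)->S->(1,4)
  grid max=4 at (0,1)
Step 5: ant0:(1,1)->N->(0,1) | ant1:(0,1)->S->(1,1) | ant2:(1,4)->N->(0,4)
  grid max=5 at (0,1)
Final grid:
  0 5 0 0 3
  0 5 0 0 0
  0 0 0 0 0
  0 0 0 0 0
Max pheromone 5 at (0,1)

Answer: (0,1)=5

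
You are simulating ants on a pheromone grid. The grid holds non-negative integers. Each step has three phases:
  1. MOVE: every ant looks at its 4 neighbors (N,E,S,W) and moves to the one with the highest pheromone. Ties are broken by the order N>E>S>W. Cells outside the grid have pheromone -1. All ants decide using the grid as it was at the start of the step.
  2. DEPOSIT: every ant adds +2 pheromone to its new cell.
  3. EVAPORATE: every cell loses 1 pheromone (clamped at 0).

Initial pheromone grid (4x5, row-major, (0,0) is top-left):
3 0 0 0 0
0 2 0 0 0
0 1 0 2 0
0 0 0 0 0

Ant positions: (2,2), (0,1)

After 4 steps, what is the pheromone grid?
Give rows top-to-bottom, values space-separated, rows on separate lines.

After step 1: ants at (2,3),(0,0)
  4 0 0 0 0
  0 1 0 0 0
  0 0 0 3 0
  0 0 0 0 0
After step 2: ants at (1,3),(0,1)
  3 1 0 0 0
  0 0 0 1 0
  0 0 0 2 0
  0 0 0 0 0
After step 3: ants at (2,3),(0,0)
  4 0 0 0 0
  0 0 0 0 0
  0 0 0 3 0
  0 0 0 0 0
After step 4: ants at (1,3),(0,1)
  3 1 0 0 0
  0 0 0 1 0
  0 0 0 2 0
  0 0 0 0 0

3 1 0 0 0
0 0 0 1 0
0 0 0 2 0
0 0 0 0 0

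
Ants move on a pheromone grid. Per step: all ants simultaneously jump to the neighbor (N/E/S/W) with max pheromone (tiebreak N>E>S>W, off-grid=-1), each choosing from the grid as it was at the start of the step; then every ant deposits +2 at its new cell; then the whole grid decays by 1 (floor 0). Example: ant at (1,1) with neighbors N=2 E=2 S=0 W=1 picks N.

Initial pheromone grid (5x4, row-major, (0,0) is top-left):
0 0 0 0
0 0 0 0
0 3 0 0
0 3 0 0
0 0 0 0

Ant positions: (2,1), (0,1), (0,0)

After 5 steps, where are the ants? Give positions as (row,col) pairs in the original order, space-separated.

Step 1: ant0:(2,1)->S->(3,1) | ant1:(0,1)->E->(0,2) | ant2:(0,0)->E->(0,1)
  grid max=4 at (3,1)
Step 2: ant0:(3,1)->N->(2,1) | ant1:(0,2)->W->(0,1) | ant2:(0,1)->E->(0,2)
  grid max=3 at (2,1)
Step 3: ant0:(2,1)->S->(3,1) | ant1:(0,1)->E->(0,2) | ant2:(0,2)->W->(0,1)
  grid max=4 at (3,1)
Step 4: ant0:(3,1)->N->(2,1) | ant1:(0,2)->W->(0,1) | ant2:(0,1)->E->(0,2)
  grid max=4 at (0,1)
Step 5: ant0:(2,1)->S->(3,1) | ant1:(0,1)->E->(0,2) | ant2:(0,2)->W->(0,1)
  grid max=5 at (0,1)

(3,1) (0,2) (0,1)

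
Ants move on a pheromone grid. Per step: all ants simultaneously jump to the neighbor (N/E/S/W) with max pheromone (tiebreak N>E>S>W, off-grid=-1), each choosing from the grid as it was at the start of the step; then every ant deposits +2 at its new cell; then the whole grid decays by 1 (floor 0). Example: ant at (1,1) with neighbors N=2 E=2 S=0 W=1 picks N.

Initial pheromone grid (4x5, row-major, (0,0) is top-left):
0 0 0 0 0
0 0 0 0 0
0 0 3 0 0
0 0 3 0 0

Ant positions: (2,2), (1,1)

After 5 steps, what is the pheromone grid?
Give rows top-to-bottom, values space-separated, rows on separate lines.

After step 1: ants at (3,2),(0,1)
  0 1 0 0 0
  0 0 0 0 0
  0 0 2 0 0
  0 0 4 0 0
After step 2: ants at (2,2),(0,2)
  0 0 1 0 0
  0 0 0 0 0
  0 0 3 0 0
  0 0 3 0 0
After step 3: ants at (3,2),(0,3)
  0 0 0 1 0
  0 0 0 0 0
  0 0 2 0 0
  0 0 4 0 0
After step 4: ants at (2,2),(0,4)
  0 0 0 0 1
  0 0 0 0 0
  0 0 3 0 0
  0 0 3 0 0
After step 5: ants at (3,2),(1,4)
  0 0 0 0 0
  0 0 0 0 1
  0 0 2 0 0
  0 0 4 0 0

0 0 0 0 0
0 0 0 0 1
0 0 2 0 0
0 0 4 0 0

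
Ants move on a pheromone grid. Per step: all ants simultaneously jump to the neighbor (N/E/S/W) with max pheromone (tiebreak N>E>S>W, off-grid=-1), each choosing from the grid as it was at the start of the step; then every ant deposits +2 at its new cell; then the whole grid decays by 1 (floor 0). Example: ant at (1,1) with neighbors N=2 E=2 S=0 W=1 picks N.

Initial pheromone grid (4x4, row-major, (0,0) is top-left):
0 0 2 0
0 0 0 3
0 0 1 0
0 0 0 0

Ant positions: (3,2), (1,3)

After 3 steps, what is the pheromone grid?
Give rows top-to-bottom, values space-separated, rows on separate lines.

After step 1: ants at (2,2),(0,3)
  0 0 1 1
  0 0 0 2
  0 0 2 0
  0 0 0 0
After step 2: ants at (1,2),(1,3)
  0 0 0 0
  0 0 1 3
  0 0 1 0
  0 0 0 0
After step 3: ants at (1,3),(1,2)
  0 0 0 0
  0 0 2 4
  0 0 0 0
  0 0 0 0

0 0 0 0
0 0 2 4
0 0 0 0
0 0 0 0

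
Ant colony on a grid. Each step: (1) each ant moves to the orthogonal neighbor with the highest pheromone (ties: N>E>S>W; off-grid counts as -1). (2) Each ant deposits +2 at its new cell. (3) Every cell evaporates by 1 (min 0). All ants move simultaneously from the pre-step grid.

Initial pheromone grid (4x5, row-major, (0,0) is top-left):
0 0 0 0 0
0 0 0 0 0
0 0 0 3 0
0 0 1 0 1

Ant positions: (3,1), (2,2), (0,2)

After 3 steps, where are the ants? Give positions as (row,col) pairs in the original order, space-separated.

Step 1: ant0:(3,1)->E->(3,2) | ant1:(2,2)->E->(2,3) | ant2:(0,2)->E->(0,3)
  grid max=4 at (2,3)
Step 2: ant0:(3,2)->N->(2,2) | ant1:(2,3)->N->(1,3) | ant2:(0,3)->E->(0,4)
  grid max=3 at (2,3)
Step 3: ant0:(2,2)->E->(2,3) | ant1:(1,3)->S->(2,3) | ant2:(0,4)->S->(1,4)
  grid max=6 at (2,3)

(2,3) (2,3) (1,4)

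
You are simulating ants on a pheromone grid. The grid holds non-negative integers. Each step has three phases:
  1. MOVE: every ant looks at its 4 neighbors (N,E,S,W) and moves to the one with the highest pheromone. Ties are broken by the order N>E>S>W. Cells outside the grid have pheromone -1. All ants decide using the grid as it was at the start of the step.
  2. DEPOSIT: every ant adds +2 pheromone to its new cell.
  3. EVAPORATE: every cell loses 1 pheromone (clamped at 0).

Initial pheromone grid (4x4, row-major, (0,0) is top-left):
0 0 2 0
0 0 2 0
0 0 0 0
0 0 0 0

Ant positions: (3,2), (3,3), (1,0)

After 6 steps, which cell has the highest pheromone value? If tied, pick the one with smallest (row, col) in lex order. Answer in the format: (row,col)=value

Answer: (1,2)=10

Derivation:
Step 1: ant0:(3,2)->N->(2,2) | ant1:(3,3)->N->(2,3) | ant2:(1,0)->N->(0,0)
  grid max=1 at (0,0)
Step 2: ant0:(2,2)->N->(1,2) | ant1:(2,3)->W->(2,2) | ant2:(0,0)->E->(0,1)
  grid max=2 at (1,2)
Step 3: ant0:(1,2)->S->(2,2) | ant1:(2,2)->N->(1,2) | ant2:(0,1)->E->(0,2)
  grid max=3 at (1,2)
Step 4: ant0:(2,2)->N->(1,2) | ant1:(1,2)->S->(2,2) | ant2:(0,2)->S->(1,2)
  grid max=6 at (1,2)
Step 5: ant0:(1,2)->S->(2,2) | ant1:(2,2)->N->(1,2) | ant2:(1,2)->S->(2,2)
  grid max=7 at (1,2)
Step 6: ant0:(2,2)->N->(1,2) | ant1:(1,2)->S->(2,2) | ant2:(2,2)->N->(1,2)
  grid max=10 at (1,2)
Final grid:
  0 0 0 0
  0 0 10 0
  0 0 8 0
  0 0 0 0
Max pheromone 10 at (1,2)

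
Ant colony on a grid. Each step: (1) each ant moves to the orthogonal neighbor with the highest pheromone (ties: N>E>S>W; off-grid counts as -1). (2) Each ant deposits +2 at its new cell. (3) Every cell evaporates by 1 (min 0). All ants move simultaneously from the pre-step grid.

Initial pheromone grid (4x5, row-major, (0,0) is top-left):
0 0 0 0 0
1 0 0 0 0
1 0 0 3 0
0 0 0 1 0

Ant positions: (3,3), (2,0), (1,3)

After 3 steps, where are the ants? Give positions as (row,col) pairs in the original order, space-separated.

Step 1: ant0:(3,3)->N->(2,3) | ant1:(2,0)->N->(1,0) | ant2:(1,3)->S->(2,3)
  grid max=6 at (2,3)
Step 2: ant0:(2,3)->N->(1,3) | ant1:(1,0)->N->(0,0) | ant2:(2,3)->N->(1,3)
  grid max=5 at (2,3)
Step 3: ant0:(1,3)->S->(2,3) | ant1:(0,0)->S->(1,0) | ant2:(1,3)->S->(2,3)
  grid max=8 at (2,3)

(2,3) (1,0) (2,3)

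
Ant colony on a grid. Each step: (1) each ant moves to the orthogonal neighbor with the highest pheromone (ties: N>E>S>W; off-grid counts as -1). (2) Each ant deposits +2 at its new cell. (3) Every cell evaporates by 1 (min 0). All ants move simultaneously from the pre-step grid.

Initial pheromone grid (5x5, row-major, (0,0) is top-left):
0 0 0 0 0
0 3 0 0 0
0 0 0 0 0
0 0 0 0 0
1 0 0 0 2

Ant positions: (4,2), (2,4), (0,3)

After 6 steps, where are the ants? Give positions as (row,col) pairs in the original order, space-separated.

Step 1: ant0:(4,2)->N->(3,2) | ant1:(2,4)->N->(1,4) | ant2:(0,3)->E->(0,4)
  grid max=2 at (1,1)
Step 2: ant0:(3,2)->N->(2,2) | ant1:(1,4)->N->(0,4) | ant2:(0,4)->S->(1,4)
  grid max=2 at (0,4)
Step 3: ant0:(2,2)->N->(1,2) | ant1:(0,4)->S->(1,4) | ant2:(1,4)->N->(0,4)
  grid max=3 at (0,4)
Step 4: ant0:(1,2)->N->(0,2) | ant1:(1,4)->N->(0,4) | ant2:(0,4)->S->(1,4)
  grid max=4 at (0,4)
Step 5: ant0:(0,2)->E->(0,3) | ant1:(0,4)->S->(1,4) | ant2:(1,4)->N->(0,4)
  grid max=5 at (0,4)
Step 6: ant0:(0,3)->E->(0,4) | ant1:(1,4)->N->(0,4) | ant2:(0,4)->S->(1,4)
  grid max=8 at (0,4)

(0,4) (0,4) (1,4)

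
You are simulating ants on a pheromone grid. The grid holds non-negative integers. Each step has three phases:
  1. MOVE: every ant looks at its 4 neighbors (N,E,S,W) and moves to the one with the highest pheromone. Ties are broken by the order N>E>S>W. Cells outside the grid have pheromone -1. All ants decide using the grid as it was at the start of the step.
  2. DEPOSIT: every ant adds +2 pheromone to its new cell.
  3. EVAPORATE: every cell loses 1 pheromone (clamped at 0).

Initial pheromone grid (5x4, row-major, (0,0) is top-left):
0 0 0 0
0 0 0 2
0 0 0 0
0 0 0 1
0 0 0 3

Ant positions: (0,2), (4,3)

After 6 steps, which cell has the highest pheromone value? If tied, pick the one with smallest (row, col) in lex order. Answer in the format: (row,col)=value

Step 1: ant0:(0,2)->E->(0,3) | ant1:(4,3)->N->(3,3)
  grid max=2 at (3,3)
Step 2: ant0:(0,3)->S->(1,3) | ant1:(3,3)->S->(4,3)
  grid max=3 at (4,3)
Step 3: ant0:(1,3)->N->(0,3) | ant1:(4,3)->N->(3,3)
  grid max=2 at (3,3)
Step 4: ant0:(0,3)->S->(1,3) | ant1:(3,3)->S->(4,3)
  grid max=3 at (4,3)
Step 5: ant0:(1,3)->N->(0,3) | ant1:(4,3)->N->(3,3)
  grid max=2 at (3,3)
Step 6: ant0:(0,3)->S->(1,3) | ant1:(3,3)->S->(4,3)
  grid max=3 at (4,3)
Final grid:
  0 0 0 0
  0 0 0 2
  0 0 0 0
  0 0 0 1
  0 0 0 3
Max pheromone 3 at (4,3)

Answer: (4,3)=3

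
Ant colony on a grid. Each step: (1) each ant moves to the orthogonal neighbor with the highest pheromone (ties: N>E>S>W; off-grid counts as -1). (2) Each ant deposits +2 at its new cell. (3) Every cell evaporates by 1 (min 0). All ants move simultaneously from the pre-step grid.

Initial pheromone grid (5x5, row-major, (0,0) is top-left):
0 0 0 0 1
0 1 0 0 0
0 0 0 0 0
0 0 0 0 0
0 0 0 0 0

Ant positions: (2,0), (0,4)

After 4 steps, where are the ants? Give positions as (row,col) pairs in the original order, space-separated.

Step 1: ant0:(2,0)->N->(1,0) | ant1:(0,4)->S->(1,4)
  grid max=1 at (1,0)
Step 2: ant0:(1,0)->N->(0,0) | ant1:(1,4)->N->(0,4)
  grid max=1 at (0,0)
Step 3: ant0:(0,0)->E->(0,1) | ant1:(0,4)->S->(1,4)
  grid max=1 at (0,1)
Step 4: ant0:(0,1)->E->(0,2) | ant1:(1,4)->N->(0,4)
  grid max=1 at (0,2)

(0,2) (0,4)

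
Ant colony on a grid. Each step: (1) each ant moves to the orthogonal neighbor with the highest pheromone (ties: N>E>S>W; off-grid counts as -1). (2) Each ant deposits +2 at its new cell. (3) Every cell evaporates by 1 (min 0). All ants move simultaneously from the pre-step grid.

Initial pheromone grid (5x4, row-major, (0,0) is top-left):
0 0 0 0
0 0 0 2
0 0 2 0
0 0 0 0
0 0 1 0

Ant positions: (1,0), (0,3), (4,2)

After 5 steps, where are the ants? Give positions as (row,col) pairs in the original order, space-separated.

Step 1: ant0:(1,0)->N->(0,0) | ant1:(0,3)->S->(1,3) | ant2:(4,2)->N->(3,2)
  grid max=3 at (1,3)
Step 2: ant0:(0,0)->E->(0,1) | ant1:(1,3)->N->(0,3) | ant2:(3,2)->N->(2,2)
  grid max=2 at (1,3)
Step 3: ant0:(0,1)->E->(0,2) | ant1:(0,3)->S->(1,3) | ant2:(2,2)->N->(1,2)
  grid max=3 at (1,3)
Step 4: ant0:(0,2)->S->(1,2) | ant1:(1,3)->W->(1,2) | ant2:(1,2)->E->(1,3)
  grid max=4 at (1,2)
Step 5: ant0:(1,2)->E->(1,3) | ant1:(1,2)->E->(1,3) | ant2:(1,3)->W->(1,2)
  grid max=7 at (1,3)

(1,3) (1,3) (1,2)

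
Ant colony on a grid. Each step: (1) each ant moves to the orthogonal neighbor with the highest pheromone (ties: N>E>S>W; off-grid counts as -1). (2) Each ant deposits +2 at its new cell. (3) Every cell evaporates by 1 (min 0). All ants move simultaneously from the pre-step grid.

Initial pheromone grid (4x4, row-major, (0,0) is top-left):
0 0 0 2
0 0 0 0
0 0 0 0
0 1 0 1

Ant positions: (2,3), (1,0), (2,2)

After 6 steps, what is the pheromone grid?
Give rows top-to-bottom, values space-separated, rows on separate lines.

After step 1: ants at (3,3),(0,0),(1,2)
  1 0 0 1
  0 0 1 0
  0 0 0 0
  0 0 0 2
After step 2: ants at (2,3),(0,1),(0,2)
  0 1 1 0
  0 0 0 0
  0 0 0 1
  0 0 0 1
After step 3: ants at (3,3),(0,2),(0,1)
  0 2 2 0
  0 0 0 0
  0 0 0 0
  0 0 0 2
After step 4: ants at (2,3),(0,1),(0,2)
  0 3 3 0
  0 0 0 0
  0 0 0 1
  0 0 0 1
After step 5: ants at (3,3),(0,2),(0,1)
  0 4 4 0
  0 0 0 0
  0 0 0 0
  0 0 0 2
After step 6: ants at (2,3),(0,1),(0,2)
  0 5 5 0
  0 0 0 0
  0 0 0 1
  0 0 0 1

0 5 5 0
0 0 0 0
0 0 0 1
0 0 0 1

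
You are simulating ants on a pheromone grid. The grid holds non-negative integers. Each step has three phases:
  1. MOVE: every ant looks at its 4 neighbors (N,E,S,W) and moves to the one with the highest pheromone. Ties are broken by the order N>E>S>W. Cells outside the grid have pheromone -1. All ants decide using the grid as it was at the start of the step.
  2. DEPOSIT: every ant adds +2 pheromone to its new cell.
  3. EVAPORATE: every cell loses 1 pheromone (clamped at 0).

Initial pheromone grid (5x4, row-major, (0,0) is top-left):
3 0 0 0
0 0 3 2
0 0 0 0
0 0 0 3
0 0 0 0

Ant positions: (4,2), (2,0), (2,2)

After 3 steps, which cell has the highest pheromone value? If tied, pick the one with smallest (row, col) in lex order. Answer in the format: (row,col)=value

Step 1: ant0:(4,2)->N->(3,2) | ant1:(2,0)->N->(1,0) | ant2:(2,2)->N->(1,2)
  grid max=4 at (1,2)
Step 2: ant0:(3,2)->E->(3,3) | ant1:(1,0)->N->(0,0) | ant2:(1,2)->E->(1,3)
  grid max=3 at (0,0)
Step 3: ant0:(3,3)->N->(2,3) | ant1:(0,0)->E->(0,1) | ant2:(1,3)->W->(1,2)
  grid max=4 at (1,2)
Final grid:
  2 1 0 0
  0 0 4 1
  0 0 0 1
  0 0 0 2
  0 0 0 0
Max pheromone 4 at (1,2)

Answer: (1,2)=4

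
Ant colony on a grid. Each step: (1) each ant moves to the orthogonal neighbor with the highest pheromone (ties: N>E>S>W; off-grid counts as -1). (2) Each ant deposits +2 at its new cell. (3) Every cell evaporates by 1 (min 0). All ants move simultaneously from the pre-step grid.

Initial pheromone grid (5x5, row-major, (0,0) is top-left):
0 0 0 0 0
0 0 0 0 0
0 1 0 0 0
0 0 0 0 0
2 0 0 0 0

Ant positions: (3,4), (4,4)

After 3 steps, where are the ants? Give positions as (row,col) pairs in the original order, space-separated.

Step 1: ant0:(3,4)->N->(2,4) | ant1:(4,4)->N->(3,4)
  grid max=1 at (2,4)
Step 2: ant0:(2,4)->S->(3,4) | ant1:(3,4)->N->(2,4)
  grid max=2 at (2,4)
Step 3: ant0:(3,4)->N->(2,4) | ant1:(2,4)->S->(3,4)
  grid max=3 at (2,4)

(2,4) (3,4)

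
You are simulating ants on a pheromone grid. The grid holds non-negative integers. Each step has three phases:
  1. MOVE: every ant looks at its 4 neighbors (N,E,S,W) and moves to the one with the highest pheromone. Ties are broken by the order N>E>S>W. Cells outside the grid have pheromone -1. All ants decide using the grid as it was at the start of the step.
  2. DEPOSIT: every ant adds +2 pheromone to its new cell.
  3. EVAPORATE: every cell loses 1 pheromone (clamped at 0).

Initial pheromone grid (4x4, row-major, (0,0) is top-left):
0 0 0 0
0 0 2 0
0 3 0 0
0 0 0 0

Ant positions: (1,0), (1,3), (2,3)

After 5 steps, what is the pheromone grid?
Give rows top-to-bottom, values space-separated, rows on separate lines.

After step 1: ants at (0,0),(1,2),(1,3)
  1 0 0 0
  0 0 3 1
  0 2 0 0
  0 0 0 0
After step 2: ants at (0,1),(1,3),(1,2)
  0 1 0 0
  0 0 4 2
  0 1 0 0
  0 0 0 0
After step 3: ants at (0,2),(1,2),(1,3)
  0 0 1 0
  0 0 5 3
  0 0 0 0
  0 0 0 0
After step 4: ants at (1,2),(1,3),(1,2)
  0 0 0 0
  0 0 8 4
  0 0 0 0
  0 0 0 0
After step 5: ants at (1,3),(1,2),(1,3)
  0 0 0 0
  0 0 9 7
  0 0 0 0
  0 0 0 0

0 0 0 0
0 0 9 7
0 0 0 0
0 0 0 0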